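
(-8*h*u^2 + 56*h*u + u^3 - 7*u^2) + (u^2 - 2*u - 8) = -8*h*u^2 + 56*h*u + u^3 - 6*u^2 - 2*u - 8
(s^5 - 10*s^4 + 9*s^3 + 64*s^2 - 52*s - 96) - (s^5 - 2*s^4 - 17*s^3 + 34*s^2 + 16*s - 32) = -8*s^4 + 26*s^3 + 30*s^2 - 68*s - 64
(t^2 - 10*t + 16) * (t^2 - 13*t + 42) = t^4 - 23*t^3 + 188*t^2 - 628*t + 672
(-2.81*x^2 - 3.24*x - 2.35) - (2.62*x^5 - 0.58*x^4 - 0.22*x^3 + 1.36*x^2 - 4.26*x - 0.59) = -2.62*x^5 + 0.58*x^4 + 0.22*x^3 - 4.17*x^2 + 1.02*x - 1.76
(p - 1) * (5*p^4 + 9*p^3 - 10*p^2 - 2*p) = 5*p^5 + 4*p^4 - 19*p^3 + 8*p^2 + 2*p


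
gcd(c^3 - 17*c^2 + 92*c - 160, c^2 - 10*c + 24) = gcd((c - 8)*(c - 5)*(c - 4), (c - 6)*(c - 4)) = c - 4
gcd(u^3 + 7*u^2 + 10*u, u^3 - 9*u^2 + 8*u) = u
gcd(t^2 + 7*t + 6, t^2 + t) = t + 1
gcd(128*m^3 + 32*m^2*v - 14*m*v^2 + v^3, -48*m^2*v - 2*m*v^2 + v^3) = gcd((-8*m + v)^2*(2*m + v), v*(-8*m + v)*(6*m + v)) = -8*m + v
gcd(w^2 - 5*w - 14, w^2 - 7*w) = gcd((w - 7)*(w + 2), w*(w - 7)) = w - 7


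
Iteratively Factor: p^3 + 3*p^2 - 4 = (p - 1)*(p^2 + 4*p + 4) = (p - 1)*(p + 2)*(p + 2)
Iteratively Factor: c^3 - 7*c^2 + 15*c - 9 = (c - 1)*(c^2 - 6*c + 9) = (c - 3)*(c - 1)*(c - 3)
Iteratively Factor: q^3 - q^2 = (q)*(q^2 - q) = q*(q - 1)*(q)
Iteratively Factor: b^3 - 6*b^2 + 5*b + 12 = (b - 4)*(b^2 - 2*b - 3) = (b - 4)*(b + 1)*(b - 3)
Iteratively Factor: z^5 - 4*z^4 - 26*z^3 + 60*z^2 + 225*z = (z + 3)*(z^4 - 7*z^3 - 5*z^2 + 75*z) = (z - 5)*(z + 3)*(z^3 - 2*z^2 - 15*z) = z*(z - 5)*(z + 3)*(z^2 - 2*z - 15) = z*(z - 5)*(z + 3)^2*(z - 5)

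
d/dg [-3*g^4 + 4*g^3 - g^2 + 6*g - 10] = -12*g^3 + 12*g^2 - 2*g + 6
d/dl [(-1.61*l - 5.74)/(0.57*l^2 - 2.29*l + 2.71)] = (0.9177*l^2 + 6.5436*l - 17.5077)/(0.3249*l^4 - 2.6106*l^3 + 8.3335*l^2 - 12.4118*l + 7.3441)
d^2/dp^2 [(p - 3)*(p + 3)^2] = 6*p + 6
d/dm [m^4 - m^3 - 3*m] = 4*m^3 - 3*m^2 - 3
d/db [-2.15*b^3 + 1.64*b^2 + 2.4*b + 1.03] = -6.45*b^2 + 3.28*b + 2.4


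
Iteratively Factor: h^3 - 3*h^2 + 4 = (h - 2)*(h^2 - h - 2) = (h - 2)^2*(h + 1)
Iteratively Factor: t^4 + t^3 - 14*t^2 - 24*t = (t + 2)*(t^3 - t^2 - 12*t) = (t + 2)*(t + 3)*(t^2 - 4*t) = t*(t + 2)*(t + 3)*(t - 4)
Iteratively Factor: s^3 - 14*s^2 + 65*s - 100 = (s - 5)*(s^2 - 9*s + 20) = (s - 5)*(s - 4)*(s - 5)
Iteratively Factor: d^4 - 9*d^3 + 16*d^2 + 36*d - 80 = (d - 4)*(d^3 - 5*d^2 - 4*d + 20) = (d - 4)*(d - 2)*(d^2 - 3*d - 10) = (d - 5)*(d - 4)*(d - 2)*(d + 2)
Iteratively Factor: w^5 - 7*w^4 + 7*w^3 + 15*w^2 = (w)*(w^4 - 7*w^3 + 7*w^2 + 15*w) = w*(w - 5)*(w^3 - 2*w^2 - 3*w) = w*(w - 5)*(w + 1)*(w^2 - 3*w) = w^2*(w - 5)*(w + 1)*(w - 3)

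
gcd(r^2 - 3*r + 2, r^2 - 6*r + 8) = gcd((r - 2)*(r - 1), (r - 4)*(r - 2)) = r - 2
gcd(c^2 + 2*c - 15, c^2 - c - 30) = c + 5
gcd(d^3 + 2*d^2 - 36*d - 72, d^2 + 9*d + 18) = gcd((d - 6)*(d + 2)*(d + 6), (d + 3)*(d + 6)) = d + 6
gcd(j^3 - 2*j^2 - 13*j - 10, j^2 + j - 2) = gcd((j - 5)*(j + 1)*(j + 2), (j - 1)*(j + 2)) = j + 2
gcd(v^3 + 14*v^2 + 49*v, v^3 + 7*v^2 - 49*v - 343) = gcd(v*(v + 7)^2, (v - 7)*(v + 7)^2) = v^2 + 14*v + 49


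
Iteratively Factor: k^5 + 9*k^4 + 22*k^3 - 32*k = (k)*(k^4 + 9*k^3 + 22*k^2 - 32) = k*(k + 2)*(k^3 + 7*k^2 + 8*k - 16) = k*(k + 2)*(k + 4)*(k^2 + 3*k - 4) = k*(k + 2)*(k + 4)^2*(k - 1)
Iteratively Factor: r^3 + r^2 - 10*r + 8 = (r + 4)*(r^2 - 3*r + 2) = (r - 1)*(r + 4)*(r - 2)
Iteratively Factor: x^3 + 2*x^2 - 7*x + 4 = (x - 1)*(x^2 + 3*x - 4) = (x - 1)^2*(x + 4)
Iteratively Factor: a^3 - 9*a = (a + 3)*(a^2 - 3*a) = a*(a + 3)*(a - 3)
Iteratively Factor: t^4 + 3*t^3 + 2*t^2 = (t + 2)*(t^3 + t^2) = (t + 1)*(t + 2)*(t^2) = t*(t + 1)*(t + 2)*(t)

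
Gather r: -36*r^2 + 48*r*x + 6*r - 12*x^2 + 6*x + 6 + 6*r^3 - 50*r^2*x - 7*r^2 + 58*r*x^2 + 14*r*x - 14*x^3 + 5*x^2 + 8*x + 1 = 6*r^3 + r^2*(-50*x - 43) + r*(58*x^2 + 62*x + 6) - 14*x^3 - 7*x^2 + 14*x + 7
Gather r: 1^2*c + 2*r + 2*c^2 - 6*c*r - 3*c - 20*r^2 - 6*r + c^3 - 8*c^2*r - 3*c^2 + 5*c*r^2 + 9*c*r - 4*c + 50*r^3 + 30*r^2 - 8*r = c^3 - c^2 - 6*c + 50*r^3 + r^2*(5*c + 10) + r*(-8*c^2 + 3*c - 12)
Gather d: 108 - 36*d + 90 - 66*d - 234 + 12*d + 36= -90*d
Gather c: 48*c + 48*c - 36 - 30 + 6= 96*c - 60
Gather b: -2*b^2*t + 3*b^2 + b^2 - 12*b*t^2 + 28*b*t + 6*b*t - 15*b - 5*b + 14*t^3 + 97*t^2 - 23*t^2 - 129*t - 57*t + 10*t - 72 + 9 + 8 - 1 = b^2*(4 - 2*t) + b*(-12*t^2 + 34*t - 20) + 14*t^3 + 74*t^2 - 176*t - 56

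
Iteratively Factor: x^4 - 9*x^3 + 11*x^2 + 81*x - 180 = (x - 4)*(x^3 - 5*x^2 - 9*x + 45) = (x - 4)*(x + 3)*(x^2 - 8*x + 15) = (x - 4)*(x - 3)*(x + 3)*(x - 5)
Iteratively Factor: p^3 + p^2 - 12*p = (p - 3)*(p^2 + 4*p) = p*(p - 3)*(p + 4)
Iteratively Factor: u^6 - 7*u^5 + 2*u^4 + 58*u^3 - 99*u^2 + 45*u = (u - 1)*(u^5 - 6*u^4 - 4*u^3 + 54*u^2 - 45*u) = u*(u - 1)*(u^4 - 6*u^3 - 4*u^2 + 54*u - 45) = u*(u - 1)^2*(u^3 - 5*u^2 - 9*u + 45) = u*(u - 3)*(u - 1)^2*(u^2 - 2*u - 15) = u*(u - 3)*(u - 1)^2*(u + 3)*(u - 5)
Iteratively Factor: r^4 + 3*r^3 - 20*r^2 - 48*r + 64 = (r - 1)*(r^3 + 4*r^2 - 16*r - 64) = (r - 1)*(r + 4)*(r^2 - 16) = (r - 1)*(r + 4)^2*(r - 4)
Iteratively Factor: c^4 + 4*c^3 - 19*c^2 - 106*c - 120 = (c + 4)*(c^3 - 19*c - 30) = (c + 3)*(c + 4)*(c^2 - 3*c - 10) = (c + 2)*(c + 3)*(c + 4)*(c - 5)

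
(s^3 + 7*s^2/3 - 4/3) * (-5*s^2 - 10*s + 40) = -5*s^5 - 65*s^4/3 + 50*s^3/3 + 100*s^2 + 40*s/3 - 160/3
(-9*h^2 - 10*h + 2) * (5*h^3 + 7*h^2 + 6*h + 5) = -45*h^5 - 113*h^4 - 114*h^3 - 91*h^2 - 38*h + 10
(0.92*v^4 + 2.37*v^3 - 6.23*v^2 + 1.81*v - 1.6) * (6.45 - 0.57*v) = -0.5244*v^5 + 4.5831*v^4 + 18.8376*v^3 - 41.2152*v^2 + 12.5865*v - 10.32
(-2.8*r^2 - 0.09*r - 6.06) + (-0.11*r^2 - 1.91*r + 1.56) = -2.91*r^2 - 2.0*r - 4.5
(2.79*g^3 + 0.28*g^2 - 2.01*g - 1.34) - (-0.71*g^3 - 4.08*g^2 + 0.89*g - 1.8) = 3.5*g^3 + 4.36*g^2 - 2.9*g + 0.46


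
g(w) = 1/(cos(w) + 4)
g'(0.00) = 0.00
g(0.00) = 0.20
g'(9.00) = 0.04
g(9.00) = 0.32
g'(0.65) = 0.03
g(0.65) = 0.21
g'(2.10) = 0.07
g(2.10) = 0.29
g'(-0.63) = -0.03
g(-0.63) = 0.21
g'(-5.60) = 0.03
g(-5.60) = 0.21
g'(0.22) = 0.01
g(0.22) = 0.20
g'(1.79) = 0.07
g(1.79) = 0.26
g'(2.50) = 0.06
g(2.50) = 0.31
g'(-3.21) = 0.01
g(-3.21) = 0.33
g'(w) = sin(w)/(cos(w) + 4)^2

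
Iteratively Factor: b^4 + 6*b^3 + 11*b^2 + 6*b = (b + 3)*(b^3 + 3*b^2 + 2*b) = (b + 1)*(b + 3)*(b^2 + 2*b) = (b + 1)*(b + 2)*(b + 3)*(b)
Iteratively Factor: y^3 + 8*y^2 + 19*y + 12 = (y + 4)*(y^2 + 4*y + 3) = (y + 3)*(y + 4)*(y + 1)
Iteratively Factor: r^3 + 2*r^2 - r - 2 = (r - 1)*(r^2 + 3*r + 2) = (r - 1)*(r + 2)*(r + 1)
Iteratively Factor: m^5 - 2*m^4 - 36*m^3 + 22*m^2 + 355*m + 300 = (m + 3)*(m^4 - 5*m^3 - 21*m^2 + 85*m + 100) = (m + 3)*(m + 4)*(m^3 - 9*m^2 + 15*m + 25) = (m + 1)*(m + 3)*(m + 4)*(m^2 - 10*m + 25) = (m - 5)*(m + 1)*(m + 3)*(m + 4)*(m - 5)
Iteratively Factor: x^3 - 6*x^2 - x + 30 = (x - 3)*(x^2 - 3*x - 10) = (x - 5)*(x - 3)*(x + 2)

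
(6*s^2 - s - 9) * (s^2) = 6*s^4 - s^3 - 9*s^2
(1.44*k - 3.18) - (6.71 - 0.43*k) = 1.87*k - 9.89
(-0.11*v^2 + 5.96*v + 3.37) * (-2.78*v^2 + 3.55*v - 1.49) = 0.3058*v^4 - 16.9593*v^3 + 11.9533*v^2 + 3.0831*v - 5.0213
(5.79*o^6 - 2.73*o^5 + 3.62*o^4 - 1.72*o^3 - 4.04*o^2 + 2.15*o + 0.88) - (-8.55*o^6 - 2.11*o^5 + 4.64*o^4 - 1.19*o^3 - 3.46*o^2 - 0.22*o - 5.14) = 14.34*o^6 - 0.62*o^5 - 1.02*o^4 - 0.53*o^3 - 0.58*o^2 + 2.37*o + 6.02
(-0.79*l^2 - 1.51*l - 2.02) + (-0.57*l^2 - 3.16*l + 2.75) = -1.36*l^2 - 4.67*l + 0.73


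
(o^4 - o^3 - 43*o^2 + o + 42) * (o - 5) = o^5 - 6*o^4 - 38*o^3 + 216*o^2 + 37*o - 210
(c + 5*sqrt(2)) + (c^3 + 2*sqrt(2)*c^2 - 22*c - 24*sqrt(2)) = c^3 + 2*sqrt(2)*c^2 - 21*c - 19*sqrt(2)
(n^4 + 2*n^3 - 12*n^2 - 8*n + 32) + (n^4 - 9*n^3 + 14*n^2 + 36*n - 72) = 2*n^4 - 7*n^3 + 2*n^2 + 28*n - 40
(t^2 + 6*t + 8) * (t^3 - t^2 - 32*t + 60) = t^5 + 5*t^4 - 30*t^3 - 140*t^2 + 104*t + 480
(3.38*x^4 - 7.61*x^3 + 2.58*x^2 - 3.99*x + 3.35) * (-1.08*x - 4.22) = -3.6504*x^5 - 6.0448*x^4 + 29.3278*x^3 - 6.5784*x^2 + 13.2198*x - 14.137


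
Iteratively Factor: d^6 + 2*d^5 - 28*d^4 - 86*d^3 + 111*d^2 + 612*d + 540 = (d - 5)*(d^5 + 7*d^4 + 7*d^3 - 51*d^2 - 144*d - 108) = (d - 5)*(d + 2)*(d^4 + 5*d^3 - 3*d^2 - 45*d - 54) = (d - 5)*(d - 3)*(d + 2)*(d^3 + 8*d^2 + 21*d + 18) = (d - 5)*(d - 3)*(d + 2)*(d + 3)*(d^2 + 5*d + 6) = (d - 5)*(d - 3)*(d + 2)^2*(d + 3)*(d + 3)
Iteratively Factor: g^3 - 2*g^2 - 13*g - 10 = (g + 2)*(g^2 - 4*g - 5) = (g + 1)*(g + 2)*(g - 5)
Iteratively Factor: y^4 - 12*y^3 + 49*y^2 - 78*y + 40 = (y - 1)*(y^3 - 11*y^2 + 38*y - 40) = (y - 2)*(y - 1)*(y^2 - 9*y + 20) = (y - 4)*(y - 2)*(y - 1)*(y - 5)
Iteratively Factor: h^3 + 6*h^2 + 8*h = (h + 4)*(h^2 + 2*h) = h*(h + 4)*(h + 2)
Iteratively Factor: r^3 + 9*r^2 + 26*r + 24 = (r + 2)*(r^2 + 7*r + 12) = (r + 2)*(r + 3)*(r + 4)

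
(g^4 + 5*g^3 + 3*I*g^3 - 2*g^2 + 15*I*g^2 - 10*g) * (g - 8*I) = g^5 + 5*g^4 - 5*I*g^4 + 22*g^3 - 25*I*g^3 + 110*g^2 + 16*I*g^2 + 80*I*g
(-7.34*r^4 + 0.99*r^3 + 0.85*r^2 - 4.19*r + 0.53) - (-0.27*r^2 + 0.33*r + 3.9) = -7.34*r^4 + 0.99*r^3 + 1.12*r^2 - 4.52*r - 3.37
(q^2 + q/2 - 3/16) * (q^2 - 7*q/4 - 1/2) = q^4 - 5*q^3/4 - 25*q^2/16 + 5*q/64 + 3/32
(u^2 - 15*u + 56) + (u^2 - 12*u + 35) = 2*u^2 - 27*u + 91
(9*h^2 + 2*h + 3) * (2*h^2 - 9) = 18*h^4 + 4*h^3 - 75*h^2 - 18*h - 27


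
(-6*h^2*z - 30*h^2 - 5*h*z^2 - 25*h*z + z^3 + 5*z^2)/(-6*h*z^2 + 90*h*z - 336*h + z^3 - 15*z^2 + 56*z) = (h*z + 5*h + z^2 + 5*z)/(z^2 - 15*z + 56)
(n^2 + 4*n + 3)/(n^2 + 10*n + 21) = (n + 1)/(n + 7)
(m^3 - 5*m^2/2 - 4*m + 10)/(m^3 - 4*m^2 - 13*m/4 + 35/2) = 2*(m - 2)/(2*m - 7)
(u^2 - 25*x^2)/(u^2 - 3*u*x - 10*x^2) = (u + 5*x)/(u + 2*x)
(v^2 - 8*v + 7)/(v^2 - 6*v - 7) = (v - 1)/(v + 1)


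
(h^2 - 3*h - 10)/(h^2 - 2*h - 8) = (h - 5)/(h - 4)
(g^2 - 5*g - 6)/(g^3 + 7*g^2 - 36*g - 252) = (g + 1)/(g^2 + 13*g + 42)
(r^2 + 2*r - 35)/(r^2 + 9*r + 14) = (r - 5)/(r + 2)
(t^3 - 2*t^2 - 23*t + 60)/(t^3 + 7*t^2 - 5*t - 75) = (t - 4)/(t + 5)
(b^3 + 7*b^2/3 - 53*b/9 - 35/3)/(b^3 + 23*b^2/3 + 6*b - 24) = (9*b^2 - 6*b - 35)/(3*(3*b^2 + 14*b - 24))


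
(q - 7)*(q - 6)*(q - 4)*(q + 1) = q^4 - 16*q^3 + 77*q^2 - 74*q - 168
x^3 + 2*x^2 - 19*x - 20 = (x - 4)*(x + 1)*(x + 5)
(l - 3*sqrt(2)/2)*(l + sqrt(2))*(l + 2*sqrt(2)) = l^3 + 3*sqrt(2)*l^2/2 - 5*l - 6*sqrt(2)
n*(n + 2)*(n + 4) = n^3 + 6*n^2 + 8*n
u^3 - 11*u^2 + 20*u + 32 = (u - 8)*(u - 4)*(u + 1)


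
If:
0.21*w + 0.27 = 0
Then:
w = -1.29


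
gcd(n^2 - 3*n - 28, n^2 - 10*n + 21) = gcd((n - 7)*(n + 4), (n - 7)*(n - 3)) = n - 7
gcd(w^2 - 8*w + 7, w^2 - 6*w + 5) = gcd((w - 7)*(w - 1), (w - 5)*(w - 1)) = w - 1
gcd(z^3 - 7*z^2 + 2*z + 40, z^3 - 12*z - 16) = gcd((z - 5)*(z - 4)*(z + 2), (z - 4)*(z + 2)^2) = z^2 - 2*z - 8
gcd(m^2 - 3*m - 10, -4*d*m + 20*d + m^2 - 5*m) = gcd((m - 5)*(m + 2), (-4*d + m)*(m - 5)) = m - 5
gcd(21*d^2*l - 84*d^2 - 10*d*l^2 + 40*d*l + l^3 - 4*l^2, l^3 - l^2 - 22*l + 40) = l - 4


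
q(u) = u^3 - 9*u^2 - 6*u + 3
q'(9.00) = 75.00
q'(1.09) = -22.06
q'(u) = 3*u^2 - 18*u - 6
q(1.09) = -12.94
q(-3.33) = -113.75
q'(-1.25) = 21.19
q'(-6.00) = 210.00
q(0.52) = -2.41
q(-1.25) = -5.52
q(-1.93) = -26.13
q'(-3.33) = 87.21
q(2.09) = -39.72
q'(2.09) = -30.52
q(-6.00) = -501.00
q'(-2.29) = 50.95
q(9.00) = -51.00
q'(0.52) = -14.55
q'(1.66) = -27.61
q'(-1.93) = 39.91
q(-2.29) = -42.47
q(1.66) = -27.19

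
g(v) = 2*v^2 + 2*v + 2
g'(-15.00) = -58.00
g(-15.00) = 422.00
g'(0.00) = 2.00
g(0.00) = 2.00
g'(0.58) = 4.32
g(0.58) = 3.83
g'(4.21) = 18.84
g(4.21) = 45.87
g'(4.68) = 20.72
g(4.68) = 55.16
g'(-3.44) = -11.76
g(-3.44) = 18.79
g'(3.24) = 14.96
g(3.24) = 29.48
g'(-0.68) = -0.72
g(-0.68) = 1.56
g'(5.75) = 25.00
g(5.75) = 79.62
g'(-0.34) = 0.64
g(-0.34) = 1.55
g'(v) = 4*v + 2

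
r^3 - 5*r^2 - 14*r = r*(r - 7)*(r + 2)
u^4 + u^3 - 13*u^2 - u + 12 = (u - 3)*(u - 1)*(u + 1)*(u + 4)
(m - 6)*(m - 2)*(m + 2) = m^3 - 6*m^2 - 4*m + 24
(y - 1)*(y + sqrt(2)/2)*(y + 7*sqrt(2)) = y^3 - y^2 + 15*sqrt(2)*y^2/2 - 15*sqrt(2)*y/2 + 7*y - 7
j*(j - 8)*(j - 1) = j^3 - 9*j^2 + 8*j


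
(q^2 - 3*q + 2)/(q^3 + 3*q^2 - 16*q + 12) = 1/(q + 6)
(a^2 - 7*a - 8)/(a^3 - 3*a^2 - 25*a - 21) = (a - 8)/(a^2 - 4*a - 21)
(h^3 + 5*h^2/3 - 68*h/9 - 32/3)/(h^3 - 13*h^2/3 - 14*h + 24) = (9*h^2 - 12*h - 32)/(3*(3*h^2 - 22*h + 24))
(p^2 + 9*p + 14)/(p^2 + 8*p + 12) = (p + 7)/(p + 6)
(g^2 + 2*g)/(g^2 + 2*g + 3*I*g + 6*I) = g/(g + 3*I)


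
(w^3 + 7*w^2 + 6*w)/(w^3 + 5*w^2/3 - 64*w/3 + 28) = 3*w*(w + 1)/(3*w^2 - 13*w + 14)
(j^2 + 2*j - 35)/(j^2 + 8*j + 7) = (j - 5)/(j + 1)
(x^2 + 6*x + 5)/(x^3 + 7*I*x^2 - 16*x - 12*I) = (x^2 + 6*x + 5)/(x^3 + 7*I*x^2 - 16*x - 12*I)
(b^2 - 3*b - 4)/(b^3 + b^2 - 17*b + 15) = (b^2 - 3*b - 4)/(b^3 + b^2 - 17*b + 15)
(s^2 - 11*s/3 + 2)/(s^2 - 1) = (s^2 - 11*s/3 + 2)/(s^2 - 1)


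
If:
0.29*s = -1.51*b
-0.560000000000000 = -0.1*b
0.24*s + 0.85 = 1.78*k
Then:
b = 5.60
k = -3.45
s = -29.16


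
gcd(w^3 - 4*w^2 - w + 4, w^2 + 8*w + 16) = 1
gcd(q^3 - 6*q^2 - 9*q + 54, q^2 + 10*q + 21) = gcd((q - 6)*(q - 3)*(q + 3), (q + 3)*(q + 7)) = q + 3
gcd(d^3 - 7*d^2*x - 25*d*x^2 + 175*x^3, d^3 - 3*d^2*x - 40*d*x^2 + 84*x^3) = -d + 7*x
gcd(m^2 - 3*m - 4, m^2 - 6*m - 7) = m + 1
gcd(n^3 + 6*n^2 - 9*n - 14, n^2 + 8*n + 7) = n^2 + 8*n + 7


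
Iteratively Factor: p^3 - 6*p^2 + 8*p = (p)*(p^2 - 6*p + 8) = p*(p - 2)*(p - 4)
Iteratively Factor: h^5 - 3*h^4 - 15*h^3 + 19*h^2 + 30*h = (h)*(h^4 - 3*h^3 - 15*h^2 + 19*h + 30) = h*(h - 5)*(h^3 + 2*h^2 - 5*h - 6) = h*(h - 5)*(h + 1)*(h^2 + h - 6) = h*(h - 5)*(h + 1)*(h + 3)*(h - 2)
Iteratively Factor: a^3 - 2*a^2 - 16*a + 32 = (a - 4)*(a^2 + 2*a - 8) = (a - 4)*(a - 2)*(a + 4)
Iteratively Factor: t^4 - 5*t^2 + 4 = (t - 2)*(t^3 + 2*t^2 - t - 2) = (t - 2)*(t - 1)*(t^2 + 3*t + 2) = (t - 2)*(t - 1)*(t + 1)*(t + 2)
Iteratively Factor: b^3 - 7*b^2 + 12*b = (b - 4)*(b^2 - 3*b) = b*(b - 4)*(b - 3)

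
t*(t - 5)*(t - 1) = t^3 - 6*t^2 + 5*t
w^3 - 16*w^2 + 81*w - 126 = (w - 7)*(w - 6)*(w - 3)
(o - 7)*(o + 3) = o^2 - 4*o - 21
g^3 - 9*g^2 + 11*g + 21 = (g - 7)*(g - 3)*(g + 1)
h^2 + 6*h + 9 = (h + 3)^2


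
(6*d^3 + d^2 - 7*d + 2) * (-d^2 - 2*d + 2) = -6*d^5 - 13*d^4 + 17*d^3 + 14*d^2 - 18*d + 4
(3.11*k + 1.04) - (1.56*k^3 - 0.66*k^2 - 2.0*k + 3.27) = -1.56*k^3 + 0.66*k^2 + 5.11*k - 2.23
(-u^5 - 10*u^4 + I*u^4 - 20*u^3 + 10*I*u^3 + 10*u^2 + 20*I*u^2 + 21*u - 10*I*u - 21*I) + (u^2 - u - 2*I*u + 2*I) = -u^5 - 10*u^4 + I*u^4 - 20*u^3 + 10*I*u^3 + 11*u^2 + 20*I*u^2 + 20*u - 12*I*u - 19*I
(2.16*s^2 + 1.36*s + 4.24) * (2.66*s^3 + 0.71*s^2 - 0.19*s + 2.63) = 5.7456*s^5 + 5.1512*s^4 + 11.8336*s^3 + 8.4328*s^2 + 2.7712*s + 11.1512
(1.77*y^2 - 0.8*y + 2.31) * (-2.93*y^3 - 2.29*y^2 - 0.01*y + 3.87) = -5.1861*y^5 - 1.7093*y^4 - 4.954*y^3 + 1.568*y^2 - 3.1191*y + 8.9397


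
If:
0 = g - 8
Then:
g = 8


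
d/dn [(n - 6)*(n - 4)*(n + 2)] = 3*n^2 - 16*n + 4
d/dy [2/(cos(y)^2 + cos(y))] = 2*(sin(y)/cos(y)^2 + 2*tan(y))/(cos(y) + 1)^2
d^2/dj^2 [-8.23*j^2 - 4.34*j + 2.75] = -16.4600000000000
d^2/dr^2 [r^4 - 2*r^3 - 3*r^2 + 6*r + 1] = 12*r^2 - 12*r - 6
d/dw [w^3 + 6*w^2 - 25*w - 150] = 3*w^2 + 12*w - 25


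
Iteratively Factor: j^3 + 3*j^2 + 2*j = (j + 1)*(j^2 + 2*j) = j*(j + 1)*(j + 2)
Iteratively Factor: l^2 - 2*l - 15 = (l - 5)*(l + 3)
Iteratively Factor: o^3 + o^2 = (o + 1)*(o^2) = o*(o + 1)*(o)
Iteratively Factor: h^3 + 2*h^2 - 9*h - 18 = (h + 3)*(h^2 - h - 6) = (h + 2)*(h + 3)*(h - 3)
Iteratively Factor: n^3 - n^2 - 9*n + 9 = (n - 1)*(n^2 - 9) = (n - 1)*(n + 3)*(n - 3)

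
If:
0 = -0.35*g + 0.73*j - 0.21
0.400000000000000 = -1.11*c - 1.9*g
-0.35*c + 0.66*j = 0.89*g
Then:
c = 20.82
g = -12.37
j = -5.64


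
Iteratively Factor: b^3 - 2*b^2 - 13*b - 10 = (b - 5)*(b^2 + 3*b + 2) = (b - 5)*(b + 1)*(b + 2)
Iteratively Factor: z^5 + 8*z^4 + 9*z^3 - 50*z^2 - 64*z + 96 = (z - 1)*(z^4 + 9*z^3 + 18*z^2 - 32*z - 96) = (z - 1)*(z + 4)*(z^3 + 5*z^2 - 2*z - 24) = (z - 1)*(z + 4)^2*(z^2 + z - 6) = (z - 1)*(z + 3)*(z + 4)^2*(z - 2)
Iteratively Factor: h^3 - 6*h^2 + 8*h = (h - 4)*(h^2 - 2*h) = h*(h - 4)*(h - 2)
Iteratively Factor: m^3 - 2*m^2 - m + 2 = (m + 1)*(m^2 - 3*m + 2) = (m - 2)*(m + 1)*(m - 1)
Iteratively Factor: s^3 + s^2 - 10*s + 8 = (s - 1)*(s^2 + 2*s - 8) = (s - 1)*(s + 4)*(s - 2)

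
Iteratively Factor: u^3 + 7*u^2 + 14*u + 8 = (u + 4)*(u^2 + 3*u + 2) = (u + 2)*(u + 4)*(u + 1)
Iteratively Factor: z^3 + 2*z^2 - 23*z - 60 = (z + 4)*(z^2 - 2*z - 15) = (z - 5)*(z + 4)*(z + 3)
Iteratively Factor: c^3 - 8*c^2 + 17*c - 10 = (c - 5)*(c^2 - 3*c + 2) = (c - 5)*(c - 2)*(c - 1)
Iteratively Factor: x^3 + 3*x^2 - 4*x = (x)*(x^2 + 3*x - 4) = x*(x - 1)*(x + 4)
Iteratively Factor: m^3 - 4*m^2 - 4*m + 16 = (m - 4)*(m^2 - 4) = (m - 4)*(m + 2)*(m - 2)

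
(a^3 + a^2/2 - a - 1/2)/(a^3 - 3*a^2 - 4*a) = (2*a^2 - a - 1)/(2*a*(a - 4))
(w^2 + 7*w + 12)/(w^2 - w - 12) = (w + 4)/(w - 4)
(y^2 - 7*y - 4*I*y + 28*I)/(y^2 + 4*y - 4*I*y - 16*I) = (y - 7)/(y + 4)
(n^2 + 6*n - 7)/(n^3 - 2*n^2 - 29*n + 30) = (n + 7)/(n^2 - n - 30)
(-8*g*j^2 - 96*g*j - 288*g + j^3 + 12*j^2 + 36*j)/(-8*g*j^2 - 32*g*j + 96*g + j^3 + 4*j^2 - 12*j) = (j + 6)/(j - 2)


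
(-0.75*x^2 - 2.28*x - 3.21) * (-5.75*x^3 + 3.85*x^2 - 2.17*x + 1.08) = 4.3125*x^5 + 10.2225*x^4 + 11.307*x^3 - 8.2209*x^2 + 4.5033*x - 3.4668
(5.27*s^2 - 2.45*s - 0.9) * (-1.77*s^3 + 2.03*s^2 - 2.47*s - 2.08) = -9.3279*s^5 + 15.0346*s^4 - 16.3974*s^3 - 6.7371*s^2 + 7.319*s + 1.872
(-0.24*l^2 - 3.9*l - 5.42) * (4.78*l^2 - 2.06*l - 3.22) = -1.1472*l^4 - 18.1476*l^3 - 17.1008*l^2 + 23.7232*l + 17.4524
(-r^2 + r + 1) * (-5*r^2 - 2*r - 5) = 5*r^4 - 3*r^3 - 2*r^2 - 7*r - 5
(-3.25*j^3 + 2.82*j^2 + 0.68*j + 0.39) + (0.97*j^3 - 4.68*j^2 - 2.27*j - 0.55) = -2.28*j^3 - 1.86*j^2 - 1.59*j - 0.16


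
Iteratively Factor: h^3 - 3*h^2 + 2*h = (h - 1)*(h^2 - 2*h) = h*(h - 1)*(h - 2)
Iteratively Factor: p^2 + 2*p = (p + 2)*(p)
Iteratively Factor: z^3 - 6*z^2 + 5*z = (z - 1)*(z^2 - 5*z) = (z - 5)*(z - 1)*(z)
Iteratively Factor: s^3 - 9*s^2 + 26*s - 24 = (s - 2)*(s^2 - 7*s + 12) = (s - 4)*(s - 2)*(s - 3)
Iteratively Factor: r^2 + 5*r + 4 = (r + 4)*(r + 1)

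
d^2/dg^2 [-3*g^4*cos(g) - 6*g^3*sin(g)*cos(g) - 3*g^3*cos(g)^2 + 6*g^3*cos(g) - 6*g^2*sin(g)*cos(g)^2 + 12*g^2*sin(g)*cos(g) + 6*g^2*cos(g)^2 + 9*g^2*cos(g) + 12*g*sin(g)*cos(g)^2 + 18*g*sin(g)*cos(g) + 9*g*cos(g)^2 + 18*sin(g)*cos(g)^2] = 3*g^4*cos(g) + 24*g^3*sin(g) + 12*g^3*sin(2*g) - 6*g^3*cos(g) + 6*g^3*cos(2*g) - 69*g^2*sin(g)/2 - 6*g^2*sin(2*g) + 27*g^2*sin(3*g)/2 - 45*g^2*cos(g) - 48*g^2*cos(2*g) - 39*g*sin(g) - 78*g*sin(2*g) - 27*g*sin(3*g) + 30*g*cos(g) + 21*g*cos(2*g) - 18*g*cos(3*g) - 9*g - 15*sin(g)/2 - 6*sin(2*g) - 87*sin(3*g)/2 + 24*cos(g) + 42*cos(2*g) + 18*cos(3*g) + 6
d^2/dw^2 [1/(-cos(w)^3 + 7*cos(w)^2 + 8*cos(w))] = ((sin(w)^2 + 7*cos(w) + 7)*(29*cos(w) + 56*cos(2*w) - 9*cos(3*w))*cos(w)/4 + 2*(-3*cos(w)^2 + 14*cos(w) + 8)^2*sin(w)^2)/((sin(w)^2 + 7*cos(w) + 7)^3*cos(w)^3)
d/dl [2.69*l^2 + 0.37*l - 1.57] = 5.38*l + 0.37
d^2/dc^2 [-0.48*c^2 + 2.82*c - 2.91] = -0.960000000000000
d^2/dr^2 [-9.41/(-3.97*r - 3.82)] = 296.620138/(3.97*r + 3.82)^3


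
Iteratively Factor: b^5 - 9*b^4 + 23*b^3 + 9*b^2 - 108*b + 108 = (b - 3)*(b^4 - 6*b^3 + 5*b^2 + 24*b - 36) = (b - 3)^2*(b^3 - 3*b^2 - 4*b + 12) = (b - 3)^2*(b + 2)*(b^2 - 5*b + 6) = (b - 3)^2*(b - 2)*(b + 2)*(b - 3)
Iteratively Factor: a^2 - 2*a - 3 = (a + 1)*(a - 3)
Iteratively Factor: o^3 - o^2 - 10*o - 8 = (o + 2)*(o^2 - 3*o - 4) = (o - 4)*(o + 2)*(o + 1)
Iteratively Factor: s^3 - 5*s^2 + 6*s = (s - 3)*(s^2 - 2*s) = (s - 3)*(s - 2)*(s)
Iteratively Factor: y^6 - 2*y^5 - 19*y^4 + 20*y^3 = (y)*(y^5 - 2*y^4 - 19*y^3 + 20*y^2) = y^2*(y^4 - 2*y^3 - 19*y^2 + 20*y) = y^2*(y + 4)*(y^3 - 6*y^2 + 5*y) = y^2*(y - 1)*(y + 4)*(y^2 - 5*y) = y^2*(y - 5)*(y - 1)*(y + 4)*(y)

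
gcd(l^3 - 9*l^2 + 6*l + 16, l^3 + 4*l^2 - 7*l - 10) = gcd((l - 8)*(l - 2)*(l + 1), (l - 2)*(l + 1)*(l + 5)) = l^2 - l - 2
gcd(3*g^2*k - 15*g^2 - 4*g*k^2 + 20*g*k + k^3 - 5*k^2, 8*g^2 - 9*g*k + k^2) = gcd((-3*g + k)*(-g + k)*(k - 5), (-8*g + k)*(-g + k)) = g - k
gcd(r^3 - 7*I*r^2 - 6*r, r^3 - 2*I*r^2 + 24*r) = r^2 - 6*I*r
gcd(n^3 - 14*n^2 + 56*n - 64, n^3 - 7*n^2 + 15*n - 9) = 1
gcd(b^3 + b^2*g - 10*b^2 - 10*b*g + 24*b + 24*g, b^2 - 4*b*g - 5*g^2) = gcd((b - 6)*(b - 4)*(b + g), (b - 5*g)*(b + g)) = b + g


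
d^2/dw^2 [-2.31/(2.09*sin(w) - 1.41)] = (10.090311*sin(w)^2 + 6.807339*sin(w) - 20.180622)/(2.09*sin(w) - 1.41)^3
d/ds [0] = 0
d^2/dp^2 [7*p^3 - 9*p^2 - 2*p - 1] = 42*p - 18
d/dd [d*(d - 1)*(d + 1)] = 3*d^2 - 1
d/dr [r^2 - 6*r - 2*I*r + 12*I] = 2*r - 6 - 2*I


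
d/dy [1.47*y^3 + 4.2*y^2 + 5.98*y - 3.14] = 4.41*y^2 + 8.4*y + 5.98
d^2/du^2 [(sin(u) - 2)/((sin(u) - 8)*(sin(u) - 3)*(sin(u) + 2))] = (-4*sin(u)^7 + 45*sin(u)^6 - 265*sin(u)^5 + 1184*sin(u)^4 - 3118*sin(u)^3 + 1988*sin(u)^2 + 888*sin(u) - 1936)/((sin(u) - 8)^3*(sin(u) - 3)^3*(sin(u) + 2)^3)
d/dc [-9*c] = -9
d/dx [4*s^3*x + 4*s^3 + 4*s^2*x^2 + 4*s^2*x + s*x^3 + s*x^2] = s*(4*s^2 + 8*s*x + 4*s + 3*x^2 + 2*x)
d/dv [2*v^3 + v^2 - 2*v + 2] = 6*v^2 + 2*v - 2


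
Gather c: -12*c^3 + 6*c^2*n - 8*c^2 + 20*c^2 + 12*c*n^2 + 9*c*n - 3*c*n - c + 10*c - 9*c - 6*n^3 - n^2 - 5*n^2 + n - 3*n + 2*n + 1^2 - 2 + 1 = -12*c^3 + c^2*(6*n + 12) + c*(12*n^2 + 6*n) - 6*n^3 - 6*n^2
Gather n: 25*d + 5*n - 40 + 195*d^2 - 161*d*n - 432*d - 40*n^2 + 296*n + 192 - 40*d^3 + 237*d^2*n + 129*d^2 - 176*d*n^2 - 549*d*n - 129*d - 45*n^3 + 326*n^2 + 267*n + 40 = -40*d^3 + 324*d^2 - 536*d - 45*n^3 + n^2*(286 - 176*d) + n*(237*d^2 - 710*d + 568) + 192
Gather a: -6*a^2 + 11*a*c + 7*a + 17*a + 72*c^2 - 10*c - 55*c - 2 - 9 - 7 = -6*a^2 + a*(11*c + 24) + 72*c^2 - 65*c - 18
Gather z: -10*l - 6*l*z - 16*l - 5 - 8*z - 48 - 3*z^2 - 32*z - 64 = -26*l - 3*z^2 + z*(-6*l - 40) - 117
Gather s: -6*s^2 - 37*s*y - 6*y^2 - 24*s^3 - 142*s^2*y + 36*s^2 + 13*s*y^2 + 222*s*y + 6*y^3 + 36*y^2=-24*s^3 + s^2*(30 - 142*y) + s*(13*y^2 + 185*y) + 6*y^3 + 30*y^2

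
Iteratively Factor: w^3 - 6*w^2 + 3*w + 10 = (w + 1)*(w^2 - 7*w + 10) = (w - 2)*(w + 1)*(w - 5)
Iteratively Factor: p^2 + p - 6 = (p + 3)*(p - 2)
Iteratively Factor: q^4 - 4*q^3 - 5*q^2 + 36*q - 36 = (q - 2)*(q^3 - 2*q^2 - 9*q + 18) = (q - 3)*(q - 2)*(q^2 + q - 6) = (q - 3)*(q - 2)*(q + 3)*(q - 2)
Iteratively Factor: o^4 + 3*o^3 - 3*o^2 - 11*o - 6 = (o + 1)*(o^3 + 2*o^2 - 5*o - 6) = (o + 1)^2*(o^2 + o - 6) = (o + 1)^2*(o + 3)*(o - 2)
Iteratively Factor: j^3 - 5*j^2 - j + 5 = (j - 1)*(j^2 - 4*j - 5) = (j - 5)*(j - 1)*(j + 1)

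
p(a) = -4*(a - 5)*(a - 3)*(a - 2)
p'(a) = -4*(a - 5)*(a - 3) - 4*(a - 5)*(a - 2) - 4*(a - 3)*(a - 2)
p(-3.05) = 983.79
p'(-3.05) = -479.63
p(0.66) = 54.43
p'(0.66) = -76.43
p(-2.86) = 895.40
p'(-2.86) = -450.96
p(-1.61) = 440.02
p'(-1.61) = -283.91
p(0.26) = 90.39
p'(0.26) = -104.01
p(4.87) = 2.79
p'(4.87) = -19.00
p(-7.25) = 4645.81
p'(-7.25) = -1334.75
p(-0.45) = 184.26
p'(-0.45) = -162.43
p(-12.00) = 14280.00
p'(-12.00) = -2812.00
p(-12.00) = 14280.00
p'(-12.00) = -2812.00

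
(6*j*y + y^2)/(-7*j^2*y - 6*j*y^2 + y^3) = (6*j + y)/(-7*j^2 - 6*j*y + y^2)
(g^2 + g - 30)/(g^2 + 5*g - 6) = (g - 5)/(g - 1)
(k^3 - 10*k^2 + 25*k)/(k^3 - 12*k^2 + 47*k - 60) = k*(k - 5)/(k^2 - 7*k + 12)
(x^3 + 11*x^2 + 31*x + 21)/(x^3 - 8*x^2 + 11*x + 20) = (x^2 + 10*x + 21)/(x^2 - 9*x + 20)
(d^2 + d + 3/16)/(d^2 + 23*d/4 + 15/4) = (d + 1/4)/(d + 5)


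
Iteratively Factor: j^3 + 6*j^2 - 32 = (j + 4)*(j^2 + 2*j - 8) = (j + 4)^2*(j - 2)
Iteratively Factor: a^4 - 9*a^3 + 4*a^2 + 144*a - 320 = (a - 4)*(a^3 - 5*a^2 - 16*a + 80) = (a - 5)*(a - 4)*(a^2 - 16) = (a - 5)*(a - 4)^2*(a + 4)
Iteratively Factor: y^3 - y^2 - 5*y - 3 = (y + 1)*(y^2 - 2*y - 3) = (y + 1)^2*(y - 3)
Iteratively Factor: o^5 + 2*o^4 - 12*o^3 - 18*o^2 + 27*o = (o + 3)*(o^4 - o^3 - 9*o^2 + 9*o) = (o + 3)^2*(o^3 - 4*o^2 + 3*o) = o*(o + 3)^2*(o^2 - 4*o + 3) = o*(o - 1)*(o + 3)^2*(o - 3)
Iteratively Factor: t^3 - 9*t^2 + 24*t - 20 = (t - 2)*(t^2 - 7*t + 10) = (t - 5)*(t - 2)*(t - 2)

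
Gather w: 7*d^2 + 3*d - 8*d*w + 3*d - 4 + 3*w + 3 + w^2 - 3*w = 7*d^2 - 8*d*w + 6*d + w^2 - 1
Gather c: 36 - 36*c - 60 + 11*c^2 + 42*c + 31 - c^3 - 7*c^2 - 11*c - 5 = -c^3 + 4*c^2 - 5*c + 2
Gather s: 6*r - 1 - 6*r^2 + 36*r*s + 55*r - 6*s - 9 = -6*r^2 + 61*r + s*(36*r - 6) - 10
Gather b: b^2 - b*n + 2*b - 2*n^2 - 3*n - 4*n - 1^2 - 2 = b^2 + b*(2 - n) - 2*n^2 - 7*n - 3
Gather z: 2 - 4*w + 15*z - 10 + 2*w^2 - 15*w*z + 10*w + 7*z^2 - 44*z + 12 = 2*w^2 + 6*w + 7*z^2 + z*(-15*w - 29) + 4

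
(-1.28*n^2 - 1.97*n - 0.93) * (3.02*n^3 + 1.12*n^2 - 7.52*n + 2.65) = -3.8656*n^5 - 7.383*n^4 + 4.6106*n^3 + 10.3808*n^2 + 1.7731*n - 2.4645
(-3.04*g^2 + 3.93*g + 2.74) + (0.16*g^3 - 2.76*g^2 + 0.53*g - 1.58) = 0.16*g^3 - 5.8*g^2 + 4.46*g + 1.16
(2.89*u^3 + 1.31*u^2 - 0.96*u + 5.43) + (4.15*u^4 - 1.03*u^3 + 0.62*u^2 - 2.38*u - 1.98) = 4.15*u^4 + 1.86*u^3 + 1.93*u^2 - 3.34*u + 3.45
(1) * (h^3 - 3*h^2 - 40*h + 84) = h^3 - 3*h^2 - 40*h + 84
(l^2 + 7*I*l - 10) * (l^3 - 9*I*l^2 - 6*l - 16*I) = l^5 - 2*I*l^4 + 47*l^3 + 32*I*l^2 + 172*l + 160*I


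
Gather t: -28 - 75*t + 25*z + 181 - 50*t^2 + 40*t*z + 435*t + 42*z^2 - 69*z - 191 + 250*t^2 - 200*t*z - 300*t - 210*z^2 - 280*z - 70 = 200*t^2 + t*(60 - 160*z) - 168*z^2 - 324*z - 108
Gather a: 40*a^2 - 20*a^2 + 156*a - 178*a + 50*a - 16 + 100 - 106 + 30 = 20*a^2 + 28*a + 8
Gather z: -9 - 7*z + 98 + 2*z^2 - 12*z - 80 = 2*z^2 - 19*z + 9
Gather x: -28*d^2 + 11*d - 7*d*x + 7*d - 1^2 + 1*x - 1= -28*d^2 + 18*d + x*(1 - 7*d) - 2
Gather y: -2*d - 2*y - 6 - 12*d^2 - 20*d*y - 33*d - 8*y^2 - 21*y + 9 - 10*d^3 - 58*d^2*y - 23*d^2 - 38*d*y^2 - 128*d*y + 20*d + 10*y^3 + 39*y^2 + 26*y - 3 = -10*d^3 - 35*d^2 - 15*d + 10*y^3 + y^2*(31 - 38*d) + y*(-58*d^2 - 148*d + 3)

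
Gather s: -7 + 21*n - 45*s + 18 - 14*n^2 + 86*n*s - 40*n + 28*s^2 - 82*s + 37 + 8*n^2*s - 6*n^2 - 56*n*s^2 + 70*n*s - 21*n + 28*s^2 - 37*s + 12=-20*n^2 - 40*n + s^2*(56 - 56*n) + s*(8*n^2 + 156*n - 164) + 60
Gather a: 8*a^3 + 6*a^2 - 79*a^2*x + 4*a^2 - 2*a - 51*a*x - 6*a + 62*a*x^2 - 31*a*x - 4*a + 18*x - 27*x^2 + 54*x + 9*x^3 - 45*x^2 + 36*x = 8*a^3 + a^2*(10 - 79*x) + a*(62*x^2 - 82*x - 12) + 9*x^3 - 72*x^2 + 108*x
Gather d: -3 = -3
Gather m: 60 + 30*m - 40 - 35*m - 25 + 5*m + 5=0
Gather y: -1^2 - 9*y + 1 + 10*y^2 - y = 10*y^2 - 10*y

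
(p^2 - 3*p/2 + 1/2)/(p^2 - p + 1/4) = 2*(p - 1)/(2*p - 1)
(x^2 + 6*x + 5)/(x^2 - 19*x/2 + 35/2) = 2*(x^2 + 6*x + 5)/(2*x^2 - 19*x + 35)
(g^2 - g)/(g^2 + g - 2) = g/(g + 2)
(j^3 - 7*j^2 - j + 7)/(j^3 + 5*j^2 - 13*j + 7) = (j^2 - 6*j - 7)/(j^2 + 6*j - 7)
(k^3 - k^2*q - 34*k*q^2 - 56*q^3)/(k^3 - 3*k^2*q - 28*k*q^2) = (k + 2*q)/k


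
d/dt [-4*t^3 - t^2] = 2*t*(-6*t - 1)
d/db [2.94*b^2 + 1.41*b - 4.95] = 5.88*b + 1.41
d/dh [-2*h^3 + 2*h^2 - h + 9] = -6*h^2 + 4*h - 1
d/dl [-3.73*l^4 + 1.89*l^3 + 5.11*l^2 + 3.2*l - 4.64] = -14.92*l^3 + 5.67*l^2 + 10.22*l + 3.2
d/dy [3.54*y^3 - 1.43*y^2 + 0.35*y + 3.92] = 10.62*y^2 - 2.86*y + 0.35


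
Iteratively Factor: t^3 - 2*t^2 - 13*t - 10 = (t + 2)*(t^2 - 4*t - 5) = (t + 1)*(t + 2)*(t - 5)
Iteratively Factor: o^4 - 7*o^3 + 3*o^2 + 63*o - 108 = (o - 3)*(o^3 - 4*o^2 - 9*o + 36) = (o - 3)^2*(o^2 - o - 12) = (o - 4)*(o - 3)^2*(o + 3)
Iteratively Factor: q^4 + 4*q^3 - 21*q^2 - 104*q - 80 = (q + 1)*(q^3 + 3*q^2 - 24*q - 80) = (q + 1)*(q + 4)*(q^2 - q - 20) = (q - 5)*(q + 1)*(q + 4)*(q + 4)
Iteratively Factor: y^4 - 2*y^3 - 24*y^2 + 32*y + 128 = (y + 2)*(y^3 - 4*y^2 - 16*y + 64) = (y + 2)*(y + 4)*(y^2 - 8*y + 16) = (y - 4)*(y + 2)*(y + 4)*(y - 4)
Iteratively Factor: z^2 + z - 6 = (z + 3)*(z - 2)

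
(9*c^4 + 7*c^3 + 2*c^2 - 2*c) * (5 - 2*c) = -18*c^5 + 31*c^4 + 31*c^3 + 14*c^2 - 10*c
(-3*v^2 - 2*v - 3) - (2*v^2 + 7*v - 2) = -5*v^2 - 9*v - 1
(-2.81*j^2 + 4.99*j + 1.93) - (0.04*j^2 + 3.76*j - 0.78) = -2.85*j^2 + 1.23*j + 2.71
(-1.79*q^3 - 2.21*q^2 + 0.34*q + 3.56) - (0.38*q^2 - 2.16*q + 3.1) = -1.79*q^3 - 2.59*q^2 + 2.5*q + 0.46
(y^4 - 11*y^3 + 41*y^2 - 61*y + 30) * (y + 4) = y^5 - 7*y^4 - 3*y^3 + 103*y^2 - 214*y + 120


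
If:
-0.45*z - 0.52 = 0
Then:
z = -1.16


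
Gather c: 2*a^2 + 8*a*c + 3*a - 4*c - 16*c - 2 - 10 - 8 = 2*a^2 + 3*a + c*(8*a - 20) - 20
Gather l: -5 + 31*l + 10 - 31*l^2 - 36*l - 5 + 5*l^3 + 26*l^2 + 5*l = 5*l^3 - 5*l^2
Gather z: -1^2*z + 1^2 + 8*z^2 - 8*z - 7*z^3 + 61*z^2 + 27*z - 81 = -7*z^3 + 69*z^2 + 18*z - 80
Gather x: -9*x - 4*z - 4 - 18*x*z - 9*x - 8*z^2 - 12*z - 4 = x*(-18*z - 18) - 8*z^2 - 16*z - 8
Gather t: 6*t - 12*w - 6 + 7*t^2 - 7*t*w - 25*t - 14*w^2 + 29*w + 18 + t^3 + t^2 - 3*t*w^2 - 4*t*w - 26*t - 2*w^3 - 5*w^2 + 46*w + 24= t^3 + 8*t^2 + t*(-3*w^2 - 11*w - 45) - 2*w^3 - 19*w^2 + 63*w + 36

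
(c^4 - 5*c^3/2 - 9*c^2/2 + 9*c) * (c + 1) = c^5 - 3*c^4/2 - 7*c^3 + 9*c^2/2 + 9*c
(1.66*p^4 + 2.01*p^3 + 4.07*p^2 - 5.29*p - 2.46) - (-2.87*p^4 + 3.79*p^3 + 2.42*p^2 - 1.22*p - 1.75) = 4.53*p^4 - 1.78*p^3 + 1.65*p^2 - 4.07*p - 0.71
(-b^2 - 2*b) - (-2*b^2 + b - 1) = b^2 - 3*b + 1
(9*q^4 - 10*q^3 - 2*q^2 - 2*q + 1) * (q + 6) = 9*q^5 + 44*q^4 - 62*q^3 - 14*q^2 - 11*q + 6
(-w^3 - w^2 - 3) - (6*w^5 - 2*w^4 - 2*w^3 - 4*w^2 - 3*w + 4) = -6*w^5 + 2*w^4 + w^3 + 3*w^2 + 3*w - 7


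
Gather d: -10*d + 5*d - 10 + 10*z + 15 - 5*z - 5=-5*d + 5*z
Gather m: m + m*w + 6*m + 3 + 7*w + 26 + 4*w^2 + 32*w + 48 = m*(w + 7) + 4*w^2 + 39*w + 77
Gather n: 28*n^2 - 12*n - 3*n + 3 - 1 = 28*n^2 - 15*n + 2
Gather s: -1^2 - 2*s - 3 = -2*s - 4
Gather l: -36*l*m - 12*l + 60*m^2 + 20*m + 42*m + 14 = l*(-36*m - 12) + 60*m^2 + 62*m + 14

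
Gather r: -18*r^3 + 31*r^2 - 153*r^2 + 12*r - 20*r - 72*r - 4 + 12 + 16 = -18*r^3 - 122*r^2 - 80*r + 24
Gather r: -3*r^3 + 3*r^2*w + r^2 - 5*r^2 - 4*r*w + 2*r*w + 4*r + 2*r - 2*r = -3*r^3 + r^2*(3*w - 4) + r*(4 - 2*w)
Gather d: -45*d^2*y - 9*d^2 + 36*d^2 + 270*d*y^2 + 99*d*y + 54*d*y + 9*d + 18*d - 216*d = d^2*(27 - 45*y) + d*(270*y^2 + 153*y - 189)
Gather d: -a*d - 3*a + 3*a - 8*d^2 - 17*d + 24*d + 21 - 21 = -8*d^2 + d*(7 - a)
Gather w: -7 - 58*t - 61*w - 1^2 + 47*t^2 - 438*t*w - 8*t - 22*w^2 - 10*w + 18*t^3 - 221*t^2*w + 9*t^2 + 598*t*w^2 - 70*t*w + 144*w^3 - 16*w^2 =18*t^3 + 56*t^2 - 66*t + 144*w^3 + w^2*(598*t - 38) + w*(-221*t^2 - 508*t - 71) - 8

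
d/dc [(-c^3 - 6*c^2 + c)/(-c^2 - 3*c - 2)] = (c^4 + 6*c^3 + 25*c^2 + 24*c - 2)/(c^4 + 6*c^3 + 13*c^2 + 12*c + 4)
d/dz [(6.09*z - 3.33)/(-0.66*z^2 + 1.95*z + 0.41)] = (4.0194*z^2 - 4.3956*z + 8.9904)/(0.4356*z^4 - 2.574*z^3 + 3.2613*z^2 + 1.599*z + 0.1681)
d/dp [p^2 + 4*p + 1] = 2*p + 4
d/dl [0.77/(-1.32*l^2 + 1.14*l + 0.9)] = (2.0328*l - 0.8778)/(-1.32*l^2 + 1.14*l + 0.9)^2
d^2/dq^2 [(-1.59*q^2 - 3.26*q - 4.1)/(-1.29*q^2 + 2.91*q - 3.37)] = (3.5527136788005e-15*q^4 + 22.787334*q^3 - 0.536382000000007*q^2 - 177.379128*q + 133.845186)/(2.146689*q^6 - 14.527593*q^5 + 49.595598*q^4 - 100.546029*q^3 + 129.563694*q^2 - 99.145737*q + 38.272753)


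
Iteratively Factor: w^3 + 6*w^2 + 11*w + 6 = (w + 3)*(w^2 + 3*w + 2) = (w + 2)*(w + 3)*(w + 1)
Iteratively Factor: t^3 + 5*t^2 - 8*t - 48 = (t - 3)*(t^2 + 8*t + 16) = (t - 3)*(t + 4)*(t + 4)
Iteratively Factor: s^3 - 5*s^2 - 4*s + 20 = (s - 2)*(s^2 - 3*s - 10) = (s - 5)*(s - 2)*(s + 2)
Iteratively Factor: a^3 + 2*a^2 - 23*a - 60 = (a + 4)*(a^2 - 2*a - 15) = (a + 3)*(a + 4)*(a - 5)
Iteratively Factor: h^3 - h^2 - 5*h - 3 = (h + 1)*(h^2 - 2*h - 3) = (h - 3)*(h + 1)*(h + 1)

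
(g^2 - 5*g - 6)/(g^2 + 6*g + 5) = (g - 6)/(g + 5)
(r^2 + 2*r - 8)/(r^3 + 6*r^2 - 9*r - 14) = (r + 4)/(r^2 + 8*r + 7)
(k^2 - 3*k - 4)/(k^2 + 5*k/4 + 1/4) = 4*(k - 4)/(4*k + 1)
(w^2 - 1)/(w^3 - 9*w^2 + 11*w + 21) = (w - 1)/(w^2 - 10*w + 21)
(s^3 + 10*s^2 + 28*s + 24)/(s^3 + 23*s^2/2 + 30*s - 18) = 2*(s^2 + 4*s + 4)/(2*s^2 + 11*s - 6)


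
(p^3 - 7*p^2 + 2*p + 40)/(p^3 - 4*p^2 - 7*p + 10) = (p - 4)/(p - 1)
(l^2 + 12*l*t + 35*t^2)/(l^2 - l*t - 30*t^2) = (-l - 7*t)/(-l + 6*t)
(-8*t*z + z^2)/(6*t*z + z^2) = (-8*t + z)/(6*t + z)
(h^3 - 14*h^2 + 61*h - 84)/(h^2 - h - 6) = (h^2 - 11*h + 28)/(h + 2)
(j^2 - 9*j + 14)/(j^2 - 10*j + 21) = (j - 2)/(j - 3)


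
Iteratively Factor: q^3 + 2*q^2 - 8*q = (q - 2)*(q^2 + 4*q) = (q - 2)*(q + 4)*(q)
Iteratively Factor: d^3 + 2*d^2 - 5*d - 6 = (d + 1)*(d^2 + d - 6) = (d - 2)*(d + 1)*(d + 3)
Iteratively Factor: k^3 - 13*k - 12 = (k + 3)*(k^2 - 3*k - 4) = (k + 1)*(k + 3)*(k - 4)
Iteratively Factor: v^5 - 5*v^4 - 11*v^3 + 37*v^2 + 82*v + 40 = (v + 2)*(v^4 - 7*v^3 + 3*v^2 + 31*v + 20) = (v - 5)*(v + 2)*(v^3 - 2*v^2 - 7*v - 4) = (v - 5)*(v + 1)*(v + 2)*(v^2 - 3*v - 4) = (v - 5)*(v + 1)^2*(v + 2)*(v - 4)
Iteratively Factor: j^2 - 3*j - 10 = (j - 5)*(j + 2)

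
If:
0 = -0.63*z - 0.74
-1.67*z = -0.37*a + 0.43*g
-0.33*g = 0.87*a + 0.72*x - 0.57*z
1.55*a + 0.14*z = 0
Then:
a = 0.11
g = 4.65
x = -3.19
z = -1.17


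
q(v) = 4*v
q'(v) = 4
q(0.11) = 0.44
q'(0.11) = 4.00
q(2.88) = 11.52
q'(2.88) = 4.00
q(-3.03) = -12.12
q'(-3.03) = 4.00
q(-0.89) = -3.56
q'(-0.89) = 4.00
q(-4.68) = -18.72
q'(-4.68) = 4.00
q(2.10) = 8.40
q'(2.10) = 4.00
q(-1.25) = -5.00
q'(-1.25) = 4.00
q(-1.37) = -5.48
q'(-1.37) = 4.00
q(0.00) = 0.00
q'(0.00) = 4.00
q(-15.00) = -60.00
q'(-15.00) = 4.00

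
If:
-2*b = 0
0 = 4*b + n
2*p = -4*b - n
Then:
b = 0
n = 0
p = 0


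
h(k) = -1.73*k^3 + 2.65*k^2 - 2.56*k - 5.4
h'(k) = -5.19*k^2 + 5.3*k - 2.56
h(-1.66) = 14.07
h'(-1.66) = -25.66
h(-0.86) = -0.14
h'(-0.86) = -10.96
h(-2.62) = 50.61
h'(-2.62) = -52.07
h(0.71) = -6.50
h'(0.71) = -1.41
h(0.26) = -5.92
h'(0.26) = -1.53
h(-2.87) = 64.67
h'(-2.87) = -60.52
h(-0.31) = -4.30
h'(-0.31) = -4.70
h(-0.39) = -3.90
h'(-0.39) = -5.42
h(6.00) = -299.04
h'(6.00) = -157.60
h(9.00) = -1074.96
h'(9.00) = -375.25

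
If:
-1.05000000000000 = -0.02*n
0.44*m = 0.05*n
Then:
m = 5.97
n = 52.50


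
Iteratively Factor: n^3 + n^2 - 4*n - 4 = (n - 2)*(n^2 + 3*n + 2) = (n - 2)*(n + 2)*(n + 1)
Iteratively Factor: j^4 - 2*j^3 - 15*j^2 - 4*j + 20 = (j + 2)*(j^3 - 4*j^2 - 7*j + 10) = (j - 5)*(j + 2)*(j^2 + j - 2) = (j - 5)*(j - 1)*(j + 2)*(j + 2)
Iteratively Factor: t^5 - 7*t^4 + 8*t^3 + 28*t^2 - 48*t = (t - 2)*(t^4 - 5*t^3 - 2*t^2 + 24*t) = (t - 3)*(t - 2)*(t^3 - 2*t^2 - 8*t) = t*(t - 3)*(t - 2)*(t^2 - 2*t - 8) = t*(t - 4)*(t - 3)*(t - 2)*(t + 2)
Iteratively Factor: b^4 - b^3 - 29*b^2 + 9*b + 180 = (b - 3)*(b^3 + 2*b^2 - 23*b - 60) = (b - 5)*(b - 3)*(b^2 + 7*b + 12) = (b - 5)*(b - 3)*(b + 4)*(b + 3)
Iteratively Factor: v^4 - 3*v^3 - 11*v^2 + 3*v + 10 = (v + 1)*(v^3 - 4*v^2 - 7*v + 10) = (v - 5)*(v + 1)*(v^2 + v - 2) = (v - 5)*(v - 1)*(v + 1)*(v + 2)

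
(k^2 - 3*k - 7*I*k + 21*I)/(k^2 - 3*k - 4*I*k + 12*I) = (k - 7*I)/(k - 4*I)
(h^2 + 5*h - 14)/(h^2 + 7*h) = (h - 2)/h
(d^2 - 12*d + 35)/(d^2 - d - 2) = (-d^2 + 12*d - 35)/(-d^2 + d + 2)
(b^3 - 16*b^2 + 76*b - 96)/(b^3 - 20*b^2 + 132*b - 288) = (b - 2)/(b - 6)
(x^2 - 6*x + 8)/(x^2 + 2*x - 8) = (x - 4)/(x + 4)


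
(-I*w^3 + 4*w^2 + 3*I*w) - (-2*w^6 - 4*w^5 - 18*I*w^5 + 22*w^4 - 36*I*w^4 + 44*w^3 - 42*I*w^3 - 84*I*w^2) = 2*w^6 + 4*w^5 + 18*I*w^5 - 22*w^4 + 36*I*w^4 - 44*w^3 + 41*I*w^3 + 4*w^2 + 84*I*w^2 + 3*I*w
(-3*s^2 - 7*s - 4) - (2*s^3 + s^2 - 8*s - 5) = -2*s^3 - 4*s^2 + s + 1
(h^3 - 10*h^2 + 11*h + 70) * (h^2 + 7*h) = h^5 - 3*h^4 - 59*h^3 + 147*h^2 + 490*h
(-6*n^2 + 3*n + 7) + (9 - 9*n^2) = -15*n^2 + 3*n + 16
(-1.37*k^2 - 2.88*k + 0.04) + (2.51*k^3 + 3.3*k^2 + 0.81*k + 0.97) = 2.51*k^3 + 1.93*k^2 - 2.07*k + 1.01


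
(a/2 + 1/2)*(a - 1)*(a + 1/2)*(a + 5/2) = a^4/2 + 3*a^3/2 + a^2/8 - 3*a/2 - 5/8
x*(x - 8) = x^2 - 8*x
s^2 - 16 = (s - 4)*(s + 4)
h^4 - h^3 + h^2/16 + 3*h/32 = h*(h - 3/4)*(h - 1/2)*(h + 1/4)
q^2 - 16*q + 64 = (q - 8)^2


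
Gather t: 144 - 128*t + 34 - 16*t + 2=180 - 144*t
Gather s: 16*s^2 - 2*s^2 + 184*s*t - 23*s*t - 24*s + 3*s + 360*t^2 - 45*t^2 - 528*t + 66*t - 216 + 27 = 14*s^2 + s*(161*t - 21) + 315*t^2 - 462*t - 189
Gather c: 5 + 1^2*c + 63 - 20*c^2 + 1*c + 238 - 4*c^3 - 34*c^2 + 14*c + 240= -4*c^3 - 54*c^2 + 16*c + 546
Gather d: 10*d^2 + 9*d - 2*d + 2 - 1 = 10*d^2 + 7*d + 1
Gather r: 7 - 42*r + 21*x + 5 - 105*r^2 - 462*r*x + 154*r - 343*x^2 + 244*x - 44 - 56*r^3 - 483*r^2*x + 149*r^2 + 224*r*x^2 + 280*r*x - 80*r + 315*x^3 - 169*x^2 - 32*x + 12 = -56*r^3 + r^2*(44 - 483*x) + r*(224*x^2 - 182*x + 32) + 315*x^3 - 512*x^2 + 233*x - 20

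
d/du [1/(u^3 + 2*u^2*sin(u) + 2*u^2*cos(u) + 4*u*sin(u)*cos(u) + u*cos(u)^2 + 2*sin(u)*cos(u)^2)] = (-2*sqrt(2)*u^2*cos(u + pi/4) - 3*u^2 + u*sin(2*u) - 4*sqrt(2)*u*sin(u + pi/4) - 4*u*cos(2*u) - 2*sin(2*u) - cos(u)/2 - cos(2*u)/2 - 3*cos(3*u)/2 - 1/2)/((u + 2*sin(u))^2*(u + cos(u))^4)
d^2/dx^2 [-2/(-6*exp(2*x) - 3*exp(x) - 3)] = 2*(2*(4*exp(x) + 1)^2*exp(x) - (8*exp(x) + 1)*(2*exp(2*x) + exp(x) + 1))*exp(x)/(3*(2*exp(2*x) + exp(x) + 1)^3)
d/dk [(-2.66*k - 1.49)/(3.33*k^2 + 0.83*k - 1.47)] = (8.8578*k^2 + 9.9234*k + 5.1469)/(11.0889*k^4 + 5.5278*k^3 - 9.1013*k^2 - 2.4402*k + 2.1609)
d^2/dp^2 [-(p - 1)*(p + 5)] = -2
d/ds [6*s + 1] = 6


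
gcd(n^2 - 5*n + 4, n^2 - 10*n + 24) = n - 4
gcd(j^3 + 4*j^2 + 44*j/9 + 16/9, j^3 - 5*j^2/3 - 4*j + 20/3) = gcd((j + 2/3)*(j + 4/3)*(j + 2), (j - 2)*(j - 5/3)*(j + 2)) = j + 2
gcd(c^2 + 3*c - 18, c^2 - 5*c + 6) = c - 3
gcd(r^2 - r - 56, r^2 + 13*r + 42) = r + 7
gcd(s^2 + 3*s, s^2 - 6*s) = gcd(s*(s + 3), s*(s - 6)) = s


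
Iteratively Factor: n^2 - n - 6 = (n + 2)*(n - 3)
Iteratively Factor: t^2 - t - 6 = (t + 2)*(t - 3)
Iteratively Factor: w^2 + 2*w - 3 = (w - 1)*(w + 3)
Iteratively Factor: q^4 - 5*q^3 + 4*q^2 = (q)*(q^3 - 5*q^2 + 4*q) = q^2*(q^2 - 5*q + 4) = q^2*(q - 4)*(q - 1)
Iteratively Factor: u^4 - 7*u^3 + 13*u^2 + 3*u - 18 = (u + 1)*(u^3 - 8*u^2 + 21*u - 18) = (u - 2)*(u + 1)*(u^2 - 6*u + 9) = (u - 3)*(u - 2)*(u + 1)*(u - 3)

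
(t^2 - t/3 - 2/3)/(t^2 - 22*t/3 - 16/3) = (t - 1)/(t - 8)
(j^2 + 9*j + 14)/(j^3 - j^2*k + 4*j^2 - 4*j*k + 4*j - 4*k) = (j + 7)/(j^2 - j*k + 2*j - 2*k)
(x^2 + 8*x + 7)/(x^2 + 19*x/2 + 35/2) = 2*(x + 1)/(2*x + 5)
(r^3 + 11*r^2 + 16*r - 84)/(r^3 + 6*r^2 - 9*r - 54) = (r^2 + 5*r - 14)/(r^2 - 9)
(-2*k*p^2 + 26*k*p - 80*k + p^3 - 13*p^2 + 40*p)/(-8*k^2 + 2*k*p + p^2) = (p^2 - 13*p + 40)/(4*k + p)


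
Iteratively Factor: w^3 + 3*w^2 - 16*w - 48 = (w - 4)*(w^2 + 7*w + 12) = (w - 4)*(w + 4)*(w + 3)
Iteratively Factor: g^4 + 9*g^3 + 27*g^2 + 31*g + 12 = (g + 1)*(g^3 + 8*g^2 + 19*g + 12) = (g + 1)*(g + 3)*(g^2 + 5*g + 4) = (g + 1)^2*(g + 3)*(g + 4)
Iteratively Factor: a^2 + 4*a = (a + 4)*(a)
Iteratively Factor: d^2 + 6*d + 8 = (d + 4)*(d + 2)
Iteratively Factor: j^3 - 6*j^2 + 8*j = (j)*(j^2 - 6*j + 8) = j*(j - 4)*(j - 2)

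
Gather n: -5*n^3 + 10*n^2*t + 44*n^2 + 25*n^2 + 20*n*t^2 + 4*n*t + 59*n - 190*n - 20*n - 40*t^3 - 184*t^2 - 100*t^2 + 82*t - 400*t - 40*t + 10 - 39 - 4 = -5*n^3 + n^2*(10*t + 69) + n*(20*t^2 + 4*t - 151) - 40*t^3 - 284*t^2 - 358*t - 33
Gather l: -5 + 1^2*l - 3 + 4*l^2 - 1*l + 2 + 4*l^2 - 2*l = 8*l^2 - 2*l - 6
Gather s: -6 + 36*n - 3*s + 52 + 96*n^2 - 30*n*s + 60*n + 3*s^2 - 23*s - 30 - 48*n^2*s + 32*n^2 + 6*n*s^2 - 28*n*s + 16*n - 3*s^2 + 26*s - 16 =128*n^2 + 6*n*s^2 + 112*n + s*(-48*n^2 - 58*n)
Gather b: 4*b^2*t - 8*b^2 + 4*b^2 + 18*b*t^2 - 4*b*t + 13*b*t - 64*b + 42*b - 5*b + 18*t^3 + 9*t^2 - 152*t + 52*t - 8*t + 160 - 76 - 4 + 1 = b^2*(4*t - 4) + b*(18*t^2 + 9*t - 27) + 18*t^3 + 9*t^2 - 108*t + 81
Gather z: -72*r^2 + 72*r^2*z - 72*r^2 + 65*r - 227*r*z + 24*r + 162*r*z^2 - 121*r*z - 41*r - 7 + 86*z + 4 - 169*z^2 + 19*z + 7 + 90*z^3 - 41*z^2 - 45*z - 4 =-144*r^2 + 48*r + 90*z^3 + z^2*(162*r - 210) + z*(72*r^2 - 348*r + 60)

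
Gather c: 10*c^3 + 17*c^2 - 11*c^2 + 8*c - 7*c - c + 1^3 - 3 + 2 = 10*c^3 + 6*c^2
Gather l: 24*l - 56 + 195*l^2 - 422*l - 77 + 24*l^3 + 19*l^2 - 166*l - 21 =24*l^3 + 214*l^2 - 564*l - 154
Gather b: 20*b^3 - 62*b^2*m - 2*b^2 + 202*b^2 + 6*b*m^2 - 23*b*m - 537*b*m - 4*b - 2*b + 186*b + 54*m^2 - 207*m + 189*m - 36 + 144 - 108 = 20*b^3 + b^2*(200 - 62*m) + b*(6*m^2 - 560*m + 180) + 54*m^2 - 18*m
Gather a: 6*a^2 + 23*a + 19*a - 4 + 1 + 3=6*a^2 + 42*a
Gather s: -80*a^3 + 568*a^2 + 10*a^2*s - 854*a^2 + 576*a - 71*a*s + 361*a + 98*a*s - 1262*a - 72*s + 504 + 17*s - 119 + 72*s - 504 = -80*a^3 - 286*a^2 - 325*a + s*(10*a^2 + 27*a + 17) - 119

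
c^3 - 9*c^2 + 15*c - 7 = (c - 7)*(c - 1)^2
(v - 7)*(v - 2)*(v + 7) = v^3 - 2*v^2 - 49*v + 98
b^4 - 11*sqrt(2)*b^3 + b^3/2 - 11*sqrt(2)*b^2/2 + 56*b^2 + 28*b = b*(b + 1/2)*(b - 7*sqrt(2))*(b - 4*sqrt(2))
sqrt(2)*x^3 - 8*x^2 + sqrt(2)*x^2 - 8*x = x*(x - 4*sqrt(2))*(sqrt(2)*x + sqrt(2))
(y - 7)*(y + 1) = y^2 - 6*y - 7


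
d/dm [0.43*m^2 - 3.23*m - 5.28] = 0.86*m - 3.23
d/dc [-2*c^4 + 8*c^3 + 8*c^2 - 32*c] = -8*c^3 + 24*c^2 + 16*c - 32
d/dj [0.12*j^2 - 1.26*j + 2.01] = 0.24*j - 1.26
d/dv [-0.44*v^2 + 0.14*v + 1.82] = 0.14 - 0.88*v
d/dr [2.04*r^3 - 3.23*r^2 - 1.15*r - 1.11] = 6.12*r^2 - 6.46*r - 1.15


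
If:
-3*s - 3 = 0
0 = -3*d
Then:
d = 0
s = -1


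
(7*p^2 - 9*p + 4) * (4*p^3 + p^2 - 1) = 28*p^5 - 29*p^4 + 7*p^3 - 3*p^2 + 9*p - 4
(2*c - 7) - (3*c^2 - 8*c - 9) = -3*c^2 + 10*c + 2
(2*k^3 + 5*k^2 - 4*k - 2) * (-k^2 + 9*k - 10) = -2*k^5 + 13*k^4 + 29*k^3 - 84*k^2 + 22*k + 20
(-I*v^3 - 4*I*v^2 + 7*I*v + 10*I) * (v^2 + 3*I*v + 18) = -I*v^5 + 3*v^4 - 4*I*v^4 + 12*v^3 - 11*I*v^3 - 21*v^2 - 62*I*v^2 - 30*v + 126*I*v + 180*I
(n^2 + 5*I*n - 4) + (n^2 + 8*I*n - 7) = 2*n^2 + 13*I*n - 11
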